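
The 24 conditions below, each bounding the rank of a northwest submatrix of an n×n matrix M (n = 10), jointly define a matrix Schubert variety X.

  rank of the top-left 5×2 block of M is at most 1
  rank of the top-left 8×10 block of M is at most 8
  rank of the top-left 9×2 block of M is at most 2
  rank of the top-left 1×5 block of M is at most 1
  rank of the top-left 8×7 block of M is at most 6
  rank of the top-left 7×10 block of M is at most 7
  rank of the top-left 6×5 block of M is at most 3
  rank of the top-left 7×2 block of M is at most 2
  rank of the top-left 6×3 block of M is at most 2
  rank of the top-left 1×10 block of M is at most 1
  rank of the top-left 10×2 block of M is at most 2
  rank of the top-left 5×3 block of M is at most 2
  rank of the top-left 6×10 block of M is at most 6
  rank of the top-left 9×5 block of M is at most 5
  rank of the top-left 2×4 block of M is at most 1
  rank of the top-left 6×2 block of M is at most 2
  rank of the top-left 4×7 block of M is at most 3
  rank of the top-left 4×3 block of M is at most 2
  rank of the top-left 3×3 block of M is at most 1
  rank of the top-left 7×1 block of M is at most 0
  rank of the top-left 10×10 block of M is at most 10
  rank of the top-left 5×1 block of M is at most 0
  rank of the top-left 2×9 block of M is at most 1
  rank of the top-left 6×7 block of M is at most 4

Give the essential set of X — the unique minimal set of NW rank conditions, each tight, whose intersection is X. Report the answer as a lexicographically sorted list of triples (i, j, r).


Propagating the 24 rank bounds to every northwest block:

  row 1: 0 | 1 | 1 | 1 | 1 | 1 | 1 | 1 | 1 | 1
  row 2: 0 | 1 | 1 | 1 | 1 | 1 | 1 | 1 | 1 | 2
  row 3: 0 | 1 | 1 | 2 | 2 | 2 | 2 | 2 | 2 | 3
  row 4: 0 | 1 | 2 | 3 | 3 | 3 | 3 | 3 | 3 | 4
  row 5: 0 | 1 | 2 | 3 | 3 | 4 | 4 | 4 | 4 | 5
  row 6: 0 | 1 | 2 | 3 | 3 | 4 | 4 | 5 | 5 | 6
  row 7: 0 | 1 | 2 | 3 | 4 | 5 | 5 | 6 | 6 | 7
  row 8: 1 | 2 | 3 | 4 | 5 | 6 | 6 | 7 | 7 | 8
  row 9: 1 | 2 | 3 | 4 | 5 | 6 | 7 | 8 | 8 | 9
  row 10: 1 | 2 | 3 | 4 | 5 | 6 | 7 | 8 | 9 | 10

the unique w with this rank table is (2, 10, 4, 3, 6, 8, 5, 1, 7, 9).

5 SE-corners of the 18-cell Rothe diagram give Ess(w):

[(2, 9, 1), (3, 3, 1), (6, 5, 3), (6, 7, 4), (7, 1, 0)]


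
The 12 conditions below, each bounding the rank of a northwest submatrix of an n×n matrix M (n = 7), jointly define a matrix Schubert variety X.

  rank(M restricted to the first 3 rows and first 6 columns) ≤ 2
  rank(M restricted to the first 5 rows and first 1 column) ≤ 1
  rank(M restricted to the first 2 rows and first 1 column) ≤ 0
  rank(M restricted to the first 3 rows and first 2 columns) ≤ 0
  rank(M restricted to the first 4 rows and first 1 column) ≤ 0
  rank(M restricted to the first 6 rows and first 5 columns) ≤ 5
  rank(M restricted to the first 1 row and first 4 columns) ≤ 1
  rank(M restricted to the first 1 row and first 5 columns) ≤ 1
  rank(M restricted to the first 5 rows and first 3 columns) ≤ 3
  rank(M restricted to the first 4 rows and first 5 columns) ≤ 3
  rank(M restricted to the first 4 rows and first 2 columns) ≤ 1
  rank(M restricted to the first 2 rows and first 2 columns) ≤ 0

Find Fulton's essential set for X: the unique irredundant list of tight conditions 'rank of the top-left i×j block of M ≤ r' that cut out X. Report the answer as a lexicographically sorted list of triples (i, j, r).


Propagating the 12 rank bounds to every northwest block:

  i=1: 0 0 1 1 1 1 1
  i=2: 0 0 1 2 2 2 2
  i=3: 0 0 1 2 2 2 3
  i=4: 0 1 2 3 3 3 4
  i=5: 1 2 3 4 4 4 5
  i=6: 1 2 3 4 5 5 6
  i=7: 1 2 3 4 5 6 7

second differences of R give the permutation w = (3, 4, 7, 2, 1, 5, 6).

Fulton essential set (3 of the 9 Rothe cells):

[(3, 2, 0), (3, 6, 2), (4, 1, 0)]


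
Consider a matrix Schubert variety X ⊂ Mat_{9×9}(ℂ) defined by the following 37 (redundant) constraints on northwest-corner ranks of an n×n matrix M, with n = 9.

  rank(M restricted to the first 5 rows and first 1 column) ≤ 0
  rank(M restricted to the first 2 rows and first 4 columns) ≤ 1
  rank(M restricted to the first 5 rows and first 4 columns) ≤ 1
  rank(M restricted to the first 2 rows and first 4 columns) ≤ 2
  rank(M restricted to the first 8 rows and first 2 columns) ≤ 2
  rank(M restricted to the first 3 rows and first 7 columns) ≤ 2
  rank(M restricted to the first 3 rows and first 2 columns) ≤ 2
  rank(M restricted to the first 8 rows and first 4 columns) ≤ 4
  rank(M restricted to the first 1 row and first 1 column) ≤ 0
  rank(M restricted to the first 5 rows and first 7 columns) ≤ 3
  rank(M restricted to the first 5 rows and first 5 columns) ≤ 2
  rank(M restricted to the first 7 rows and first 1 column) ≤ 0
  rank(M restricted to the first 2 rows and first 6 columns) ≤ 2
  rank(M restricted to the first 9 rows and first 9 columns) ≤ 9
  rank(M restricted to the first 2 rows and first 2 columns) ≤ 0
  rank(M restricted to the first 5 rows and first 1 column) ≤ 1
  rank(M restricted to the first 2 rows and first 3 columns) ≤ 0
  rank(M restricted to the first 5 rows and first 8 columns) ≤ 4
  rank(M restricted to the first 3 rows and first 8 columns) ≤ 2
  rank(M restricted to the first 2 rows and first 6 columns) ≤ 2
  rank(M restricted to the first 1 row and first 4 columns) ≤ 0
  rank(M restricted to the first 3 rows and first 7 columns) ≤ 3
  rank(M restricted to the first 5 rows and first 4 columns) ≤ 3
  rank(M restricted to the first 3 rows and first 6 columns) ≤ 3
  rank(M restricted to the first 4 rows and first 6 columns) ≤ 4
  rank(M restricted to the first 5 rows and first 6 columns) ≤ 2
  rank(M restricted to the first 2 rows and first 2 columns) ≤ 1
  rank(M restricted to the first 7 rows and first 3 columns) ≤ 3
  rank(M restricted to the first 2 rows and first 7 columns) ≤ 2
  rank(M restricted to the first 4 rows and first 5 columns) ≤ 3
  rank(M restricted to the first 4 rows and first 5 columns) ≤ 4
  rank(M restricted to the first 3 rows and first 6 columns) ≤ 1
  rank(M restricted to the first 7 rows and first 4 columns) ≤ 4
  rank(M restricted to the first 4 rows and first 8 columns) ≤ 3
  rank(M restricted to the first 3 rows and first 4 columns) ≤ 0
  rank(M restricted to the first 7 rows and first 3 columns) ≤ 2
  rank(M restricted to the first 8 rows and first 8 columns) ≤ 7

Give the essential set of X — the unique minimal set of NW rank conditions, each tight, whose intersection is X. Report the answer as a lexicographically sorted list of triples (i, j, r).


Propagating the 37 rank bounds to every northwest block:

  i=1: 0  0  0  0  1  1  1  1  1
  i=2: 0  0  0  0  1  1  2  2  2
  i=3: 0  0  0  0  1  1  2  2  3
  i=4: 0  1  1  1  2  2  3  3  4
  i=5: 0  1  1  1  2  2  3  4  5
  i=6: 0  1  2  2  3  3  4  5  6
  i=7: 0  1  2  3  4  4  5  6  7
  i=8: 1  2  3  4  5  5  6  7  8
  i=9: 1  2  3  4  5  6  7  8  9

the unique w with this rank table is (5, 7, 9, 2, 8, 3, 4, 1, 6).

|D(w)|=22, |Ess(w)|=6:

[(3, 4, 0), (3, 6, 1), (3, 8, 2), (5, 4, 1), (5, 6, 2), (7, 1, 0)]


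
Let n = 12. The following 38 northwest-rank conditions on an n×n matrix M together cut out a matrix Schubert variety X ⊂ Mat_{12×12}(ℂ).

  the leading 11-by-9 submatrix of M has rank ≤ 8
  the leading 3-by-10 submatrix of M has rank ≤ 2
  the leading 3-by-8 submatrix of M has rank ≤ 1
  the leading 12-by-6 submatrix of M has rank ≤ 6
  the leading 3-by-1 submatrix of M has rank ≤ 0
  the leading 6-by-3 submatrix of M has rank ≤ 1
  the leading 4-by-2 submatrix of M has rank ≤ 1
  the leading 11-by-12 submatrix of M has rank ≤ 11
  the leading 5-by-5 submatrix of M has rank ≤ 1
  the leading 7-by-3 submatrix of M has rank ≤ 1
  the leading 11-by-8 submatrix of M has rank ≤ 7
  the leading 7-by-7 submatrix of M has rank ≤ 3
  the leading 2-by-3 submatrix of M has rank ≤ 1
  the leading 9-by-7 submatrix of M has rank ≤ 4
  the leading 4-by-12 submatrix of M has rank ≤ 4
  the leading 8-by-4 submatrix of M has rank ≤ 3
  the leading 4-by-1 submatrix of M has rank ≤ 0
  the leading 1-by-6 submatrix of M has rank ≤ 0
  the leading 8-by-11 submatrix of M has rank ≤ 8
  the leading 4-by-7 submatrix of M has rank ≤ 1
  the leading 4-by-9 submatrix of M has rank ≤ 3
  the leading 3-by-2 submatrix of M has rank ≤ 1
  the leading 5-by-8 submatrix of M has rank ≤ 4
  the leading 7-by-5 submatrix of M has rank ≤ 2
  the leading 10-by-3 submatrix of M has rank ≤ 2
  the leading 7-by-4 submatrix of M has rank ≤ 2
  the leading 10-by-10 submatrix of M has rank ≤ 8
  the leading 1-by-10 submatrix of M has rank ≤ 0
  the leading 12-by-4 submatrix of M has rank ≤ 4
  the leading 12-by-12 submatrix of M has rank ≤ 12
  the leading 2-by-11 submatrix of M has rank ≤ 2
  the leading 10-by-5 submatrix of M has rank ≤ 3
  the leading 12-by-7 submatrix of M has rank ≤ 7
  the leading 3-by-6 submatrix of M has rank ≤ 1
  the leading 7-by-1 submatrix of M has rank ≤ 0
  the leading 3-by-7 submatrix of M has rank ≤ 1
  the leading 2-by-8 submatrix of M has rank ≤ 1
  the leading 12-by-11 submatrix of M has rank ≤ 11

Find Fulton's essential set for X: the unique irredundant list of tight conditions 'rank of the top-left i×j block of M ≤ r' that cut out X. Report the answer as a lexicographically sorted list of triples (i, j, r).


The tightest implied rank at each (i,j), from the 38 conditions:

  0 0 0 0 0 0 0 0 0 0 1 1
  0 1 1 1 1 1 1 1 1 1 2 2
  0 1 1 1 1 1 1 1 2 2 3 3
  0 1 1 1 1 1 1 2 3 3 4 4
  0 1 1 1 1 2 2 3 4 4 5 5
  0 1 1 2 2 3 3 4 5 5 6 6
  0 1 1 2 2 3 3 4 5 6 7 7
  1 2 2 3 3 4 4 5 6 7 8 8
  1 2 2 3 3 4 4 5 6 7 8 9
  1 2 2 3 3 4 5 6 7 8 9 10
  1 2 3 4 4 5 6 7 8 9 10 11
  1 2 3 4 5 6 7 8 9 10 11 12

hence w(1..12) = (11, 2, 9, 8, 6, 4, 10, 1, 12, 7, 3, 5).

D(w) has 39 cells with 11 SE-corners; essential set:

[(1, 10, 0), (3, 8, 1), (4, 7, 1), (5, 5, 1), (7, 1, 0), (7, 3, 1), (7, 5, 2), (7, 7, 3), (9, 7, 4), (10, 3, 2), (10, 5, 3)]


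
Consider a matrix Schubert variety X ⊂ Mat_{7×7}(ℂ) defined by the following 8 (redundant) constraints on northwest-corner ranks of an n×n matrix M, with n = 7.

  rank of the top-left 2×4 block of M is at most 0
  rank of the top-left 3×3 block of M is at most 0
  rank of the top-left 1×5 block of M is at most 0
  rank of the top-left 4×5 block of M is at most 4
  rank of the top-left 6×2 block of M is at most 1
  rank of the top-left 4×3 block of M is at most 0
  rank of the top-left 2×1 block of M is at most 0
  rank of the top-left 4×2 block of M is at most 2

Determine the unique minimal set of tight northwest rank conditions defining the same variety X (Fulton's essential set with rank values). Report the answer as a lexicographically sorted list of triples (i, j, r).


Computing R[i][j] = min implied NW-rank bound (n=7, 8 conditions):

  i=1: 0 | 0 | 0 | 0 | 0 | 1 | 1
  i=2: 0 | 0 | 0 | 0 | 1 | 2 | 2
  i=3: 0 | 0 | 0 | 1 | 2 | 3 | 3
  i=4: 0 | 0 | 0 | 1 | 2 | 3 | 4
  i=5: 1 | 1 | 1 | 2 | 3 | 4 | 5
  i=6: 1 | 1 | 2 | 3 | 4 | 5 | 6
  i=7: 1 | 2 | 3 | 4 | 5 | 6 | 7

so w = (6, 5, 4, 7, 1, 3, 2).

D(w) has 16 cells with 4 SE-corners; essential set:

[(1, 5, 0), (2, 4, 0), (4, 3, 0), (6, 2, 1)]


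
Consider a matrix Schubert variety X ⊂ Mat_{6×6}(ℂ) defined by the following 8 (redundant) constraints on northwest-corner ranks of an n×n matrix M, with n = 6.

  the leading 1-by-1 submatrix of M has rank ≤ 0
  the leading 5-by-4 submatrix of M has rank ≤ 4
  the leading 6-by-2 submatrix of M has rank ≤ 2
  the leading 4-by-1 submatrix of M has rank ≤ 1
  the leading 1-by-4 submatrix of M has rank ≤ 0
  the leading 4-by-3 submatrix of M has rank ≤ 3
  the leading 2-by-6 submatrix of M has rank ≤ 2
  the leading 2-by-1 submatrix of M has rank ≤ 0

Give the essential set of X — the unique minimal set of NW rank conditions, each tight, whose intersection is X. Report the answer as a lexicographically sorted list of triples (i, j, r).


Reconstructing r_w from the 8 given conditions:

  i=1: 0 | 0 | 0 | 0 | 1 | 1
  i=2: 0 | 1 | 1 | 1 | 2 | 2
  i=3: 1 | 2 | 2 | 2 | 3 | 3
  i=4: 1 | 2 | 3 | 3 | 4 | 4
  i=5: 1 | 2 | 3 | 4 | 5 | 5
  i=6: 1 | 2 | 3 | 4 | 5 | 6

the unique w with this rank table is (5, 2, 1, 3, 4, 6).

Fulton essential set (2 of the 5 Rothe cells):

[(1, 4, 0), (2, 1, 0)]


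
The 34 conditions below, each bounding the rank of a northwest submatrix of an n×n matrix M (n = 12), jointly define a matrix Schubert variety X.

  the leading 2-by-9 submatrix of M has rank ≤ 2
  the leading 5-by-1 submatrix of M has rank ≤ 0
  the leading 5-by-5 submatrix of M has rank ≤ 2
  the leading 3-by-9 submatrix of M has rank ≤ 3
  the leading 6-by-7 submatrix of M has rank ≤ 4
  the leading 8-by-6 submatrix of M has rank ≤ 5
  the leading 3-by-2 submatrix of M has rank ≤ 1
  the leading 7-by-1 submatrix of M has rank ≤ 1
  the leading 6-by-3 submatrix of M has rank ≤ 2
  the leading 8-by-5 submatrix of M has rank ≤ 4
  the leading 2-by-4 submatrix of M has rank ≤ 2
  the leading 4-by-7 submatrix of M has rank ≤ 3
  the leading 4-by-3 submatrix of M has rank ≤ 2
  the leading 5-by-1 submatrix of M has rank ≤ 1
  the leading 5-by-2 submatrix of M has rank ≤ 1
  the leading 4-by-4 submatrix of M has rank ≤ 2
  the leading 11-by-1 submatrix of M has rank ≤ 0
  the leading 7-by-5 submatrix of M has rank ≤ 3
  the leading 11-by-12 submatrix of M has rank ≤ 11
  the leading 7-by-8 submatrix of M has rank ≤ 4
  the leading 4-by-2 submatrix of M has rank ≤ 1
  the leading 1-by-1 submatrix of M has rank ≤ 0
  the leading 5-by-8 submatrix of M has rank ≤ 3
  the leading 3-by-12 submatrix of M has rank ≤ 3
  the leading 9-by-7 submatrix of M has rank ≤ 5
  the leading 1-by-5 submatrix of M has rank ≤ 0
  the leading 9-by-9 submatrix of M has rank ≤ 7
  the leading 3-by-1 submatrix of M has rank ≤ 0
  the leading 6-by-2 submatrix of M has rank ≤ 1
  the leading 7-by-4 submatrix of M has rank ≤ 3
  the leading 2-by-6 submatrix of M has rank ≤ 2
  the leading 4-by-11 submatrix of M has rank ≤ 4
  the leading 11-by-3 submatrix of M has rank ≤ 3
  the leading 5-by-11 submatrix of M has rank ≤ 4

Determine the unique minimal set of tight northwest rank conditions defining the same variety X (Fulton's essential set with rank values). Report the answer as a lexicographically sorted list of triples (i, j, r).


Computing R[i][j] = min implied NW-rank bound (n=12, 34 conditions):

  row 1: 0 0 0 0 0 1 1 1 1 1 1 1
  row 2: 0 1 1 1 1 2 2 2 2 2 2 2
  row 3: 0 1 2 2 2 3 3 3 3 3 3 3
  row 4: 0 1 2 2 2 3 3 3 4 4 4 4
  row 5: 0 1 2 2 2 3 3 3 4 4 4 5
  row 6: 0 1 2 3 3 4 4 4 5 5 5 6
  row 7: 0 1 2 3 3 4 4 4 5 6 6 7
  row 8: 0 1 2 3 4 5 5 5 6 7 7 8
  row 9: 0 1 2 3 4 5 5 6 7 8 8 9
  row 10: 0 1 2 3 4 5 6 7 8 9 9 10
  row 11: 0 1 2 3 4 5 6 7 8 9 10 11
  row 12: 1 2 3 4 5 6 7 8 9 10 11 12

giving w = (6, 2, 3, 9, 12, 4, 10, 5, 8, 7, 11, 1) via Δ²R.

Rothe diagram D(w) (29 cells), 8 SE-corners (essential conditions):

[(1, 5, 0), (5, 5, 2), (5, 8, 3), (5, 11, 4), (7, 5, 3), (7, 8, 4), (9, 7, 5), (11, 1, 0)]


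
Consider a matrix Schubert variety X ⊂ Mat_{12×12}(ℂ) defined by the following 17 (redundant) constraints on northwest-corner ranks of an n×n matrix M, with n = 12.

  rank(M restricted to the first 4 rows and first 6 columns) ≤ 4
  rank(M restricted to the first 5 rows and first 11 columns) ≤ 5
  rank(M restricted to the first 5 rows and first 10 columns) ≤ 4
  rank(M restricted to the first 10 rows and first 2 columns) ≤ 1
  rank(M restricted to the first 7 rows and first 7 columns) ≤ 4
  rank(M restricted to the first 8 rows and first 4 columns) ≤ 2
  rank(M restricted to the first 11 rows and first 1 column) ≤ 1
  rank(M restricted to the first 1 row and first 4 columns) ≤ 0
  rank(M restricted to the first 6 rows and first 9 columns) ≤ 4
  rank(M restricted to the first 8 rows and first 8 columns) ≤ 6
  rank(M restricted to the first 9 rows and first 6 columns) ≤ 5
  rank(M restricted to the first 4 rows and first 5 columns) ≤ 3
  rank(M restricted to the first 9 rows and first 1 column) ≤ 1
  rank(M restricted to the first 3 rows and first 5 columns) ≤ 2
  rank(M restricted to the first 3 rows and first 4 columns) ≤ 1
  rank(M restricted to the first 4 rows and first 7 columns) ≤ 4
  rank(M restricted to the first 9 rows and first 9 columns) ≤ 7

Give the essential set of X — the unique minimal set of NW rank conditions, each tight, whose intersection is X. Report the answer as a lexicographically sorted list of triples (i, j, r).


Recovering R(i,j) via the rank-extension bound from the 17 conditions:

  row 1: 0, 0, 0, 0, 1, 1, 1, 1, 1, 1, 1, 1
  row 2: 1, 1, 1, 1, 2, 2, 2, 2, 2, 2, 2, 2
  row 3: 1, 1, 1, 1, 2, 3, 3, 3, 3, 3, 3, 3
  row 4: 1, 1, 2, 2, 3, 4, 4, 4, 4, 4, 4, 4
  row 5: 1, 1, 2, 2, 3, 4, 4, 4, 4, 4, 5, 5
  row 6: 1, 1, 2, 2, 3, 4, 4, 4, 4, 5, 6, 6
  row 7: 1, 1, 2, 2, 3, 4, 4, 5, 5, 6, 7, 7
  row 8: 1, 1, 2, 2, 3, 4, 5, 6, 6, 7, 8, 8
  row 9: 1, 1, 2, 3, 4, 5, 6, 7, 7, 8, 9, 9
  row 10: 1, 1, 2, 3, 4, 5, 6, 7, 8, 9, 10, 10
  row 11: 1, 2, 3, 4, 5, 6, 7, 8, 9, 10, 11, 11
  row 12: 1, 2, 3, 4, 5, 6, 7, 8, 9, 10, 11, 12

reading off 1-entries of Δ²R: w = (5, 1, 6, 3, 11, 10, 8, 7, 4, 9, 2, 12).

|D(w)|=26, |Ess(w)|=7:

[(1, 4, 0), (3, 4, 1), (5, 10, 4), (6, 9, 4), (7, 7, 4), (8, 4, 2), (10, 2, 1)]


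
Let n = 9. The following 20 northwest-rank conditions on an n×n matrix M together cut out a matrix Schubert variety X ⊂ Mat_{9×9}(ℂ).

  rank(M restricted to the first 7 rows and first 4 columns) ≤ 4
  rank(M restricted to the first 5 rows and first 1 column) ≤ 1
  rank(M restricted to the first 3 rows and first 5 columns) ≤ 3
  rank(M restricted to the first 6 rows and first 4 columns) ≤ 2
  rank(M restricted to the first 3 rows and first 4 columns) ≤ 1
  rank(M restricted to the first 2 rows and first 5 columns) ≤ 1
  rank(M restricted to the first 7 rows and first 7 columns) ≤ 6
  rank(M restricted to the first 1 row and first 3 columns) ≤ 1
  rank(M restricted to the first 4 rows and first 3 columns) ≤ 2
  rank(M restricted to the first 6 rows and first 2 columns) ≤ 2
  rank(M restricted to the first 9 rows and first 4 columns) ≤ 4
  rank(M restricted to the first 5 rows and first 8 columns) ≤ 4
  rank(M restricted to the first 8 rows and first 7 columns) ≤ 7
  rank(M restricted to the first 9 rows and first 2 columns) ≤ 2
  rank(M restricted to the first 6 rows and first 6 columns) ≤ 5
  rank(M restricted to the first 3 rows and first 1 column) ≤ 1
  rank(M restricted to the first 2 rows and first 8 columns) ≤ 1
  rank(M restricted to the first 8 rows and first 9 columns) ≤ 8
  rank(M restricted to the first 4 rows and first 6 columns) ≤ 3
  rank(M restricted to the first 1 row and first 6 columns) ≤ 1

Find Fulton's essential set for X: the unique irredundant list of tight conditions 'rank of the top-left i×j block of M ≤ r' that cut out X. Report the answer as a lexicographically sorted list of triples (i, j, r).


Rank table r_w(9×9) implied by the 20 constraints:

  i=1: 1, 1, 1, 1, 1, 1, 1, 1, 1
  i=2: 1, 1, 1, 1, 1, 1, 1, 1, 2
  i=3: 1, 1, 1, 1, 2, 2, 2, 2, 3
  i=4: 1, 2, 2, 2, 3, 3, 3, 3, 4
  i=5: 1, 2, 2, 2, 3, 4, 4, 4, 5
  i=6: 1, 2, 2, 2, 3, 4, 5, 5, 6
  i=7: 1, 2, 3, 3, 4, 5, 6, 6, 7
  i=8: 1, 2, 3, 4, 5, 6, 7, 7, 8
  i=9: 1, 2, 3, 4, 5, 6, 7, 8, 9

so w = (1, 9, 5, 2, 6, 7, 3, 4, 8).

D(w) has 14 cells with 3 SE-corners; essential set:

[(2, 8, 1), (3, 4, 1), (6, 4, 2)]


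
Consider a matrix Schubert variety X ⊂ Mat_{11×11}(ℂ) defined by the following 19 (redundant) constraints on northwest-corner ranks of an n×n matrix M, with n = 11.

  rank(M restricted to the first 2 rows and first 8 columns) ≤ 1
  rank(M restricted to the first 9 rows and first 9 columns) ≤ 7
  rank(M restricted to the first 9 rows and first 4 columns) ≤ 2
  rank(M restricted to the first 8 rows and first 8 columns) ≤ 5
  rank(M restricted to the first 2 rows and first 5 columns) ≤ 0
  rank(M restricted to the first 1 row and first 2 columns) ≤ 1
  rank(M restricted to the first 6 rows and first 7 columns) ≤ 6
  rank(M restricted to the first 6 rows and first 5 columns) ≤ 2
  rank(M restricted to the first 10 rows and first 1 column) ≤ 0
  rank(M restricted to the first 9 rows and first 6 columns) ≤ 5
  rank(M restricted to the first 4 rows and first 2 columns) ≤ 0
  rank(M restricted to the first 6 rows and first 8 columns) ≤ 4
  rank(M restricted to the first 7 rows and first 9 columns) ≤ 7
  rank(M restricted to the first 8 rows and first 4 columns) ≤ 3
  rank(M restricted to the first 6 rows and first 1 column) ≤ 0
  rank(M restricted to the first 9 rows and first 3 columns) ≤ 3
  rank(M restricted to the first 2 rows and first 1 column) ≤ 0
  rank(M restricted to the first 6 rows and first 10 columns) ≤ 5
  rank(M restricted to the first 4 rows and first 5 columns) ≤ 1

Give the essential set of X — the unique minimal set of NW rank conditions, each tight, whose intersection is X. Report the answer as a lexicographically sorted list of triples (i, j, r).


The tightest implied rank at each (i,j), from the 19 conditions:

  0, 0, 0, 0, 0, 1, 1, 1, 1, 1, 1
  0, 0, 0, 0, 0, 1, 1, 1, 2, 2, 2
  0, 0, 1, 1, 1, 2, 2, 2, 3, 3, 3
  0, 0, 1, 1, 1, 2, 3, 3, 4, 4, 4
  0, 1, 2, 2, 2, 3, 4, 4, 5, 5, 5
  0, 1, 2, 2, 2, 3, 4, 4, 5, 5, 6
  0, 1, 2, 2, 3, 4, 5, 5, 6, 6, 7
  0, 1, 2, 2, 3, 4, 5, 5, 6, 7, 8
  0, 1, 2, 2, 3, 4, 5, 6, 7, 8, 9
  0, 1, 2, 3, 4, 5, 6, 7, 8, 9, 10
  1, 2, 3, 4, 5, 6, 7, 8, 9, 10, 11

hence w(1..11) = (6, 9, 3, 7, 2, 11, 5, 10, 8, 4, 1).

Fulton essential set (10 of the 32 Rothe cells):

[(2, 5, 0), (2, 8, 1), (4, 2, 0), (4, 5, 1), (6, 5, 2), (6, 8, 4), (6, 10, 5), (8, 8, 5), (9, 4, 2), (10, 1, 0)]


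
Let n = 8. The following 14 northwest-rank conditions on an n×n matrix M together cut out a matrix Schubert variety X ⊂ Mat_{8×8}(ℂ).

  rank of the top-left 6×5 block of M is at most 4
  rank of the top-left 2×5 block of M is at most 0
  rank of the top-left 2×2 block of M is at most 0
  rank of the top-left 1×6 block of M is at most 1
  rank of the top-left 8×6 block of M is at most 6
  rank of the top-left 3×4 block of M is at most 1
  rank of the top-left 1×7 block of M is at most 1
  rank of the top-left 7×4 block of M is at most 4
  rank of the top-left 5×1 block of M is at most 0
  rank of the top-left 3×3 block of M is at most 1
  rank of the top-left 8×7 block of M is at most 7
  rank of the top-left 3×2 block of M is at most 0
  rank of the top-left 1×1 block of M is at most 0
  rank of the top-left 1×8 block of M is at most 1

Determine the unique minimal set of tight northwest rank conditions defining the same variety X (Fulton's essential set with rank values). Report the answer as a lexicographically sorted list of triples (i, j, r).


The tightest implied rank at each (i,j), from the 14 conditions:

  i=1: 0  0  0  0  0  1  1  1
  i=2: 0  0  0  0  0  1  2  2
  i=3: 0  0  1  1  1  2  3  3
  i=4: 0  1  2  2  2  3  4  4
  i=5: 0  1  2  3  3  4  5  5
  i=6: 1  2  3  4  4  5  6  6
  i=7: 1  2  3  4  5  6  7  7
  i=8: 1  2  3  4  5  6  7  8

reading off 1-entries of Δ²R: w = (6, 7, 3, 2, 4, 1, 5, 8).

ℓ(w)=14; the 3 essential cells (i,j,r):

[(2, 5, 0), (3, 2, 0), (5, 1, 0)]


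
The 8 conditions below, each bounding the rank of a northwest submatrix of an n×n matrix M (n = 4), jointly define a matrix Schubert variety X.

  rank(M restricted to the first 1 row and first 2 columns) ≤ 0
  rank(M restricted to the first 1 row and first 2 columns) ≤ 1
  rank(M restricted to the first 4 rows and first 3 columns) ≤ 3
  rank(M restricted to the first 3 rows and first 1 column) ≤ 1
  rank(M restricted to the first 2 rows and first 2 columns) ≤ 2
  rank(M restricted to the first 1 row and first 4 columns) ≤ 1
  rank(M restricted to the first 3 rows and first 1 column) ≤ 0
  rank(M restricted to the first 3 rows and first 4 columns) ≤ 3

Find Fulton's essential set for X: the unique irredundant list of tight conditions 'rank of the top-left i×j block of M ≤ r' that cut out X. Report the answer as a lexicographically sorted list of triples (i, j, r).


The tightest implied rank at each (i,j), from the 8 conditions:

  R[1]: 0  0  1  1
  R[2]: 0  1  2  2
  R[3]: 0  1  2  3
  R[4]: 1  2  3  4

giving w = (3, 2, 4, 1) via Δ²R.

Fulton essential set (2 of the 4 Rothe cells):

[(1, 2, 0), (3, 1, 0)]


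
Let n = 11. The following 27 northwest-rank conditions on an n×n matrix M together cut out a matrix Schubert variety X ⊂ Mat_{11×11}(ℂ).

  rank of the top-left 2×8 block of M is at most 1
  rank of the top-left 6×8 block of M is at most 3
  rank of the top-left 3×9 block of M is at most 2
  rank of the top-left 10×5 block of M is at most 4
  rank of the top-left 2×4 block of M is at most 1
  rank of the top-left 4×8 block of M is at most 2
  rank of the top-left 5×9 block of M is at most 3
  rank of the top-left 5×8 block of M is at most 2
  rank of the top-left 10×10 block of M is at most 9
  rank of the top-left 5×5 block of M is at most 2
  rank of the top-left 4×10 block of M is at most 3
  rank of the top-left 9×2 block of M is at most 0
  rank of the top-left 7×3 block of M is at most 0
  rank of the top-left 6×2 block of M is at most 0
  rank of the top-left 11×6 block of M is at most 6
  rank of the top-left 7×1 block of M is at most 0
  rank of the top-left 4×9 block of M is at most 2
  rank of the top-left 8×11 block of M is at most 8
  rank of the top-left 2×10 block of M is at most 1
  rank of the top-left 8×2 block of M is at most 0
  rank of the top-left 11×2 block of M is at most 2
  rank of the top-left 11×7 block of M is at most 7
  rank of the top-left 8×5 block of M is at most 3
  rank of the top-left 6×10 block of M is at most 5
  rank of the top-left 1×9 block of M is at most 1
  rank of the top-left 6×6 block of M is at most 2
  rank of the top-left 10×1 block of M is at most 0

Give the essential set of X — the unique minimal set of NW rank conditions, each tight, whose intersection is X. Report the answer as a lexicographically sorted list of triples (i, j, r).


The tightest implied rank at each (i,j), from the 27 conditions:

  row 1: 0  0  0  1  1  1  1  1  1  1  1
  row 2: 0  0  0  1  1  1  1  1  1  1  2
  row 3: 0  0  0  1  2  2  2  2  2  2  3
  row 4: 0  0  0  1  2  2  2  2  2  3  4
  row 5: 0  0  0  1  2  2  2  2  3  4  5
  row 6: 0  0  0  1  2  2  3  3  4  5  6
  row 7: 0  0  0  1  2  3  4  4  5  6  7
  row 8: 0  0  1  2  3  4  5  5  6  7  8
  row 9: 0  0  1  2  3  4  5  6  7  8  9
  row 10: 0  1  2  3  4  5  6  7  8  9  10
  row 11: 1  2  3  4  5  6  7  8  9  10  11

second differences of R give the permutation w = (4, 11, 5, 10, 9, 7, 6, 3, 8, 2, 1).

Fulton essential set (7 of the 40 Rothe cells):

[(2, 10, 1), (4, 9, 2), (5, 8, 2), (6, 6, 2), (7, 3, 0), (9, 2, 0), (10, 1, 0)]


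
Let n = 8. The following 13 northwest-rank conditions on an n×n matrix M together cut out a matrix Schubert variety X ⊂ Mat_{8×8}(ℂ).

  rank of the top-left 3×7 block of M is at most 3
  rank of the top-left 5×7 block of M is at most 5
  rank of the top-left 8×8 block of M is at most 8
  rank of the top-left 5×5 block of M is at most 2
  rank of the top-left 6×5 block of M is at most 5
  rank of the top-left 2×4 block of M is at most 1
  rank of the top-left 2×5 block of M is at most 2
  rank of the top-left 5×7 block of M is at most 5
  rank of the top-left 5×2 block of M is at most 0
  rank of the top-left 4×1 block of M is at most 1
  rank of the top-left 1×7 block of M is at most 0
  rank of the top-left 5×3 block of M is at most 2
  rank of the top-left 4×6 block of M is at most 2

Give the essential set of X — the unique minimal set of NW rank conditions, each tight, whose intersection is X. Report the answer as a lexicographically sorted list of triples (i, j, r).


Rank table r_w(8×8) implied by the 13 constraints:

  R[1]: 0  0  0  0  0  0  0  1
  R[2]: 0  0  1  1  1  1  1  2
  R[3]: 0  0  1  2  2  2  2  3
  R[4]: 0  0  1  2  2  2  3  4
  R[5]: 0  0  1  2  2  3  4  5
  R[6]: 1  1  2  3  3  4  5  6
  R[7]: 1  2  3  4  4  5  6  7
  R[8]: 1  2  3  4  5  6  7  8

so w = (8, 3, 4, 7, 6, 1, 2, 5).

4 SE-corners of the 18-cell Rothe diagram give Ess(w):

[(1, 7, 0), (4, 6, 2), (5, 2, 0), (5, 5, 2)]


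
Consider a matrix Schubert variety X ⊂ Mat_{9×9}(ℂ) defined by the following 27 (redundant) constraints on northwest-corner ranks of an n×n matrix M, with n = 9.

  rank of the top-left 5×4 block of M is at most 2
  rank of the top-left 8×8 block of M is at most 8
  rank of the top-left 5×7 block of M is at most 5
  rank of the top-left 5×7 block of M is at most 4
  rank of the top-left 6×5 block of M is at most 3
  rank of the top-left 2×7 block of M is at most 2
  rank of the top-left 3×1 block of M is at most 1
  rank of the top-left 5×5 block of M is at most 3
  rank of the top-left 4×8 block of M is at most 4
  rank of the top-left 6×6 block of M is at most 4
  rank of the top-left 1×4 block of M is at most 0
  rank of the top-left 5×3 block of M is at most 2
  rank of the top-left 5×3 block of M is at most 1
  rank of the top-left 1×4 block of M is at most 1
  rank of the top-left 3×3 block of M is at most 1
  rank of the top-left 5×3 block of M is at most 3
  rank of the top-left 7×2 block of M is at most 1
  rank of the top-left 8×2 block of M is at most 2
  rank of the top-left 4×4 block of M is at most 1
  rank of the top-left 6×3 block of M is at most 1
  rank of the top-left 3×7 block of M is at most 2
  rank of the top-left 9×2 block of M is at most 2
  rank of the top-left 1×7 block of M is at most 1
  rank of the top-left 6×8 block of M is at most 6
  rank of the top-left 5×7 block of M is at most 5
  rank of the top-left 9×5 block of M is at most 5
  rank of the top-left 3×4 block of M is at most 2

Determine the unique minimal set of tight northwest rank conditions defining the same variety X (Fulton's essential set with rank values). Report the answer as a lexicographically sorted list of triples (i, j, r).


Reconstructing r_w from the 27 given conditions:

  row 1: 0 0 0 0 1 1 1 1 1
  row 2: 1 1 1 1 2 2 2 2 2
  row 3: 1 1 1 1 2 2 2 3 3
  row 4: 1 1 1 1 2 3 3 4 4
  row 5: 1 1 1 2 3 4 4 5 5
  row 6: 1 1 1 2 3 4 5 6 6
  row 7: 1 1 2 3 4 5 6 7 7
  row 8: 1 2 3 4 5 6 7 8 8
  row 9: 1 2 3 4 5 6 7 8 9

hence w(1..9) = (5, 1, 8, 6, 4, 7, 3, 2, 9).

ℓ(w)=17; the 5 essential cells (i,j,r):

[(1, 4, 0), (3, 7, 2), (4, 4, 1), (6, 3, 1), (7, 2, 1)]


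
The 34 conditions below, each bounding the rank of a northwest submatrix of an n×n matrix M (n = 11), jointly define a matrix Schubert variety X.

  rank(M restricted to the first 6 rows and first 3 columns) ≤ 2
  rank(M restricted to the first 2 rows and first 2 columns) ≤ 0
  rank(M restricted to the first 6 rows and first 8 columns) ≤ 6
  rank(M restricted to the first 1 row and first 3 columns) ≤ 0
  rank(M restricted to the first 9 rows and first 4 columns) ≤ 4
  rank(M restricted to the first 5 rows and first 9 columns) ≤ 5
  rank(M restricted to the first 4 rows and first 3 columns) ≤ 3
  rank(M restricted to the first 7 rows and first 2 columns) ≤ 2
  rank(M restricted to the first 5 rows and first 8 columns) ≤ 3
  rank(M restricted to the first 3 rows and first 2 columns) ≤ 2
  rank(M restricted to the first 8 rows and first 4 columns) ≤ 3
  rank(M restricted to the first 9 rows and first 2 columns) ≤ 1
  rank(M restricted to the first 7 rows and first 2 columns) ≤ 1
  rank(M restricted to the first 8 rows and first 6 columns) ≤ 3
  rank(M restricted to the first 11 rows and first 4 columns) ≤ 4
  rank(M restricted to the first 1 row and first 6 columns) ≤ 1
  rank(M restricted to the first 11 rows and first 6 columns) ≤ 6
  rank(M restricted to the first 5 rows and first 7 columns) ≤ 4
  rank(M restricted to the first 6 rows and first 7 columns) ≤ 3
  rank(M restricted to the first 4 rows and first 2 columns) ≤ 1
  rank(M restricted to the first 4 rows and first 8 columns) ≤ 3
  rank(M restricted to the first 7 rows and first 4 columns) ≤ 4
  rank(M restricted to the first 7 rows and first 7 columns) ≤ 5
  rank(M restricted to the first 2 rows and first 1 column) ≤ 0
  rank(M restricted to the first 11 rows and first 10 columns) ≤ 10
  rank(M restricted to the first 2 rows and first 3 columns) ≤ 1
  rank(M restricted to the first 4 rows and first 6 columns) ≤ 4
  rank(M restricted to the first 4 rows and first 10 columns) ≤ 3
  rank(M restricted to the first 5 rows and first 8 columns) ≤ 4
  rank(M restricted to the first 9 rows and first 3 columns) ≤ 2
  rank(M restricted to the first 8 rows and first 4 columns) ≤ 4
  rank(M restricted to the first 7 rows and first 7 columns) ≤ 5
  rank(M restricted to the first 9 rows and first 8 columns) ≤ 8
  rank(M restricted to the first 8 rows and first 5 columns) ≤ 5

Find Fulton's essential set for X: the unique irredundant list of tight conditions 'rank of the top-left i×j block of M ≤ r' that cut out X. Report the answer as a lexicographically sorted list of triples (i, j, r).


Recovering R(i,j) via the rank-extension bound from the 34 conditions:

  0 0 0 1 1 1 1 1 1 1 1
  0 0 1 2 2 2 2 2 2 2 2
  1 1 2 3 3 3 3 3 3 3 3
  1 1 2 3 3 3 3 3 3 3 4
  1 1 2 3 3 3 3 3 4 4 5
  1 1 2 3 3 3 3 4 5 5 6
  1 1 2 3 3 3 4 5 6 6 7
  1 1 2 3 3 3 4 5 6 7 8
  1 1 2 3 4 4 5 6 7 8 9
  1 2 3 4 5 5 6 7 8 9 10
  1 2 3 4 5 6 7 8 9 10 11

hence w(1..11) = (4, 3, 1, 11, 9, 8, 7, 10, 5, 2, 6).

|D(w)|=28, |Ess(w)|=7:

[(1, 3, 0), (2, 2, 0), (4, 10, 3), (5, 8, 3), (6, 7, 3), (8, 6, 3), (9, 2, 1)]


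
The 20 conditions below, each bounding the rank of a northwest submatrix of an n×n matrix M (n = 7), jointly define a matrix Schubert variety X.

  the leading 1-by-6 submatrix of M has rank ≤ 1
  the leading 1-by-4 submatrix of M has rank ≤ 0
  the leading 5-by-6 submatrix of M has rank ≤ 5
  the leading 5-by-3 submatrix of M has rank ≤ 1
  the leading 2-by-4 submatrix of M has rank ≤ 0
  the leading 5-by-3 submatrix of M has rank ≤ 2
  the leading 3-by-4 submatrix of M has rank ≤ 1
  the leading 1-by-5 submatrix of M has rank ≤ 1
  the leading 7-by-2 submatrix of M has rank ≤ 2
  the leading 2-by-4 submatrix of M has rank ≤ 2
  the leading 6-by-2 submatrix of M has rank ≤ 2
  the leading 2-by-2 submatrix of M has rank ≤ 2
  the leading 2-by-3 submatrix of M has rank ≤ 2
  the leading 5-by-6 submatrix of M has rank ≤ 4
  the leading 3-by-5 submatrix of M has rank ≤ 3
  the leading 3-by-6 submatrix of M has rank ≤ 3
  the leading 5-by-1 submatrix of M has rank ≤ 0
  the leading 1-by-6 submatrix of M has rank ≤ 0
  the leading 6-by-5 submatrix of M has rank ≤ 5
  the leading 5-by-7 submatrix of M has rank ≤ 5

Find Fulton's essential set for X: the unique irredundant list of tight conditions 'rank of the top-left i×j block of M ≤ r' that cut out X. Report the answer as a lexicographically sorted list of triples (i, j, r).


The tightest implied rank at each (i,j), from the 20 conditions:

  0 | 0 | 0 | 0 | 0 | 0 | 1
  0 | 0 | 0 | 0 | 1 | 1 | 2
  0 | 1 | 1 | 1 | 2 | 2 | 3
  0 | 1 | 1 | 2 | 3 | 3 | 4
  0 | 1 | 1 | 2 | 3 | 4 | 5
  1 | 2 | 2 | 3 | 4 | 5 | 6
  1 | 2 | 3 | 4 | 5 | 6 | 7

second differences of R give the permutation w = (7, 5, 2, 4, 6, 1, 3).

4 SE-corners of the 15-cell Rothe diagram give Ess(w):

[(1, 6, 0), (2, 4, 0), (5, 1, 0), (5, 3, 1)]


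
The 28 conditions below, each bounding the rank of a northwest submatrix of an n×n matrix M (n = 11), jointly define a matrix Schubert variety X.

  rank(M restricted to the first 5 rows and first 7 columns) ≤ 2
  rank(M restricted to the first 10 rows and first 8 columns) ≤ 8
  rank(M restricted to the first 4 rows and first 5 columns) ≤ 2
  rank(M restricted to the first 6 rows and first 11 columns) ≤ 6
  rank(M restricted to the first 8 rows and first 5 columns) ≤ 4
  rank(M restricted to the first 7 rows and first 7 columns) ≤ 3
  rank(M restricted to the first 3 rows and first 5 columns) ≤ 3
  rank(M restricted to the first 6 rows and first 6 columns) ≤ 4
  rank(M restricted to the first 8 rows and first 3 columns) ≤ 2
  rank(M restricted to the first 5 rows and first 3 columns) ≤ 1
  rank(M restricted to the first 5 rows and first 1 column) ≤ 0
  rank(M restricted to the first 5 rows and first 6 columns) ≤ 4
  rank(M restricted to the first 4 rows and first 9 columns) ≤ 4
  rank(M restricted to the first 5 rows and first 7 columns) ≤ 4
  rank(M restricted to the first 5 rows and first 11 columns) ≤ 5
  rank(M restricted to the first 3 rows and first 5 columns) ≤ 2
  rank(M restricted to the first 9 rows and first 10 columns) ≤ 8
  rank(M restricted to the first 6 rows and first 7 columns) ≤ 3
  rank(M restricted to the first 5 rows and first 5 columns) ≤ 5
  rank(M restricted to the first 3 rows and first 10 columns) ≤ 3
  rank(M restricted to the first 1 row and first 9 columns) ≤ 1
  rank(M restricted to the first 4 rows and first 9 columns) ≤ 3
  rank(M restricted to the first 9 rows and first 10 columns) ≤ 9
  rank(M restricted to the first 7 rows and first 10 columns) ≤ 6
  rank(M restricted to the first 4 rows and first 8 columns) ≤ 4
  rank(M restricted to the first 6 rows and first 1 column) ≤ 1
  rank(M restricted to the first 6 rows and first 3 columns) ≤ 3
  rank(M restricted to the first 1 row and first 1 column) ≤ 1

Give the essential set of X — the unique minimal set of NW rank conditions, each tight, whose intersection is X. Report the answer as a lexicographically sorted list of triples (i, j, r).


Propagating the 28 rank bounds to every northwest block:

  row 1: 0 1 1 1 1 1 1 1 1 1 1
  row 2: 0 1 1 2 2 2 2 2 2 2 2
  row 3: 0 1 1 2 2 2 2 3 3 3 3
  row 4: 0 1 1 2 2 2 2 3 3 4 4
  row 5: 0 1 1 2 2 2 2 3 4 5 5
  row 6: 1 2 2 3 3 3 3 4 5 6 6
  row 7: 1 2 2 3 3 3 3 4 5 6 7
  row 8: 1 2 2 3 4 4 4 5 6 7 8
  row 9: 1 2 3 4 5 5 5 6 7 8 9
  row 10: 1 2 3 4 5 6 6 7 8 9 10
  row 11: 1 2 3 4 5 6 7 8 9 10 11

second differences of R give the permutation w = (2, 4, 8, 10, 9, 1, 11, 5, 3, 6, 7).

Rothe diagram D(w) (24 cells), 6 SE-corners (essential conditions):

[(4, 9, 3), (5, 1, 0), (5, 3, 1), (5, 7, 2), (7, 7, 3), (8, 3, 2)]


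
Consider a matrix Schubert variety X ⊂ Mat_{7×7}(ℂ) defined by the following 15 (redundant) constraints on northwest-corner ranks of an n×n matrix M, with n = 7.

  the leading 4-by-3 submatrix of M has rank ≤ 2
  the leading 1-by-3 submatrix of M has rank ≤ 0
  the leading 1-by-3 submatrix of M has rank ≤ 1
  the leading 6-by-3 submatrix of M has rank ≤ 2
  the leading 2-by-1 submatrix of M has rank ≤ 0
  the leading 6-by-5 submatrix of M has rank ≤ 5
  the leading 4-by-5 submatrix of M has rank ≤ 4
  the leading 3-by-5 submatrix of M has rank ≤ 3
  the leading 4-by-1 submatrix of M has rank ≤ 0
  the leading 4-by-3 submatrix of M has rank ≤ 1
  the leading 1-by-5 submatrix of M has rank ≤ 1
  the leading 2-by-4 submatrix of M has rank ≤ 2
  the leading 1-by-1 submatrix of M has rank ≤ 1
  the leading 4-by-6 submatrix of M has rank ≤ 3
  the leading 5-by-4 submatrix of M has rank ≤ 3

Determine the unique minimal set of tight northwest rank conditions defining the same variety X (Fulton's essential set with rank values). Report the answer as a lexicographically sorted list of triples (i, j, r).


Rank table r_w(7×7) implied by the 15 constraints:

  0  0  0  1  1  1  1
  0  1  1  2  2  2  2
  0  1  1  2  3  3  3
  0  1  1  2  3  3  4
  1  2  2  3  4  4  5
  1  2  2  3  4  5  6
  1  2  3  4  5  6  7

second differences of R give the permutation w = (4, 2, 5, 7, 1, 6, 3).

D(w) has 10 cells with 5 SE-corners; essential set:

[(1, 3, 0), (4, 1, 0), (4, 3, 1), (4, 6, 3), (6, 3, 2)]


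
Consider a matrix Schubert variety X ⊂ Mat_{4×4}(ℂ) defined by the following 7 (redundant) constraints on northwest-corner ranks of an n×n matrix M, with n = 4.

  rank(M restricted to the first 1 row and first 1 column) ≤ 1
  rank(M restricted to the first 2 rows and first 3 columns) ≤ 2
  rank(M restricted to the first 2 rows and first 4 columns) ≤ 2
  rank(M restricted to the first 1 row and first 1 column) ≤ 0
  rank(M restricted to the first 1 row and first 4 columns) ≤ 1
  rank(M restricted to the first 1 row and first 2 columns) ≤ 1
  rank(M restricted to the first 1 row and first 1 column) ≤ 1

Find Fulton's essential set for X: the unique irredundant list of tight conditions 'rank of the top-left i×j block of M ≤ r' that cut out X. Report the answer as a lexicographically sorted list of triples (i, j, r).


Recovering R(i,j) via the rank-extension bound from the 7 conditions:

  i=1: 0, 1, 1, 1
  i=2: 1, 2, 2, 2
  i=3: 1, 2, 3, 3
  i=4: 1, 2, 3, 4

reading off 1-entries of Δ²R: w = (2, 1, 3, 4).

D(w) has 1 cell with 1 SE-corner; essential set:

[(1, 1, 0)]
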